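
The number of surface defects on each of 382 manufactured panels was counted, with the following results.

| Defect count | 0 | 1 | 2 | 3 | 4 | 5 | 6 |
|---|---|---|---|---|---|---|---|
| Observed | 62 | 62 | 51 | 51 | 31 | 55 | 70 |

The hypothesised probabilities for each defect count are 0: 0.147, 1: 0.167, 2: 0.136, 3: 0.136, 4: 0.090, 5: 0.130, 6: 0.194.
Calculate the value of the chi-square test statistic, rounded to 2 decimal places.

1.83

Expected counts E_i = n·p_i: 382×0.147 = 56.154, 382×0.167 = 63.794, 382×0.136 = 51.952, 382×0.136 = 51.952, 382×0.090 = 34.38, 382×0.130 = 49.66, 382×0.194 = 74.108.
cat         O        E   (O−E)²/E
0          62   56.154      0.609
1          62   63.794      0.050
2          51   51.952      0.017
3          51   51.952      0.017
4          31    34.38      0.332
5          55    49.66      0.574
6          70   74.108      0.228
Sum = 1.83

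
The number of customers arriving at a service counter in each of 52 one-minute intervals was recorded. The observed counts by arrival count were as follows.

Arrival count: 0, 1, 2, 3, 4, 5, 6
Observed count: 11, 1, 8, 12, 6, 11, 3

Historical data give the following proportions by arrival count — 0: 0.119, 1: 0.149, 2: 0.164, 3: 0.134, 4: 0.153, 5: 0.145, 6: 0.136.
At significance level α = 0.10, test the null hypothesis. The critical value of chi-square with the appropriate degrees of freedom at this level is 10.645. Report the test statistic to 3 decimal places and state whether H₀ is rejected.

Expected counts E_i = n·p_i: 52×0.119 = 6.188, 52×0.149 = 7.748, 52×0.164 = 8.528, 52×0.134 = 6.968, 52×0.153 = 7.956, 52×0.145 = 7.54, 52×0.136 = 7.072.
0: (11 − 6.188)²/6.188 = 23.155344/6.188 = 3.7420
1: (1 − 7.748)²/7.748 = 45.535504/7.748 = 5.8771
2: (8 − 8.528)²/8.528 = 0.278784/8.528 = 0.0327
3: (12 − 6.968)²/6.968 = 25.321024/6.968 = 3.6339
4: (6 − 7.956)²/7.956 = 3.825936/7.956 = 0.4809
5: (11 − 7.54)²/7.54 = 11.9716/7.54 = 1.5877
6: (3 − 7.072)²/7.072 = 16.581184/7.072 = 2.3446
Sum = 17.699
df = 6. Since 17.699 > 10.645, we reject H₀.

17.699; reject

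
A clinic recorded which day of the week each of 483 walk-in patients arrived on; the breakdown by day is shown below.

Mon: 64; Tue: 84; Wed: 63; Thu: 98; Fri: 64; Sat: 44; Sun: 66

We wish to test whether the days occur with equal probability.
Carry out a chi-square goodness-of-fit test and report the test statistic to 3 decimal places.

Expected count for each of the 7 categories: 483/7 = 69.
Mon: (64 − 69)²/69 = 25/69 = 0.3623
Tue: (84 − 69)²/69 = 225/69 = 3.2609
Wed: (63 − 69)²/69 = 36/69 = 0.5217
Thu: (98 − 69)²/69 = 841/69 = 12.1884
Fri: (64 − 69)²/69 = 25/69 = 0.3623
Sat: (44 − 69)²/69 = 625/69 = 9.0580
Sun: (66 − 69)²/69 = 9/69 = 0.1304
Sum = 25.884

25.884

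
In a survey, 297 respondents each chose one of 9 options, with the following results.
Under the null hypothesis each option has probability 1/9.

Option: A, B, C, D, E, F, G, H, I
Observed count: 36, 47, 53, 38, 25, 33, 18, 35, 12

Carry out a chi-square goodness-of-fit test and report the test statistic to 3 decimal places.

Expected count for each of the 9 categories: 297/9 = 33.
χ² = (36−33)²/33 + (47−33)²/33 + (53−33)²/33 + (38−33)²/33 + (25−33)²/33 + (33−33)²/33 + (18−33)²/33 + (35−33)²/33 + (12−33)²/33
   = 0.2727 + 5.9394 + 12.1212 + 0.7576 + 1.9394 + 0.0000 + 6.8182 + 0.1212 + 13.3636
Sum = 41.333

41.333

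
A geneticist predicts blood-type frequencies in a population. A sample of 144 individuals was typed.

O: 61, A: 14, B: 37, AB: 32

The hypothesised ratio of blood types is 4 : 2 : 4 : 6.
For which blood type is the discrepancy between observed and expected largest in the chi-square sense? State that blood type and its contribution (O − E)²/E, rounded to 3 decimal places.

Ratio total = 16. Expected counts: 144×4/16 = 36, 144×2/16 = 18, 144×4/16 = 36, 144×6/16 = 54.
cat         O        E   (O−E)²/E
O          61       36    17.3611
A          14       18     0.8889
B          37       36     0.0278
AB         32       54     8.9630
The largest term is for O: 17.361.

O, 17.361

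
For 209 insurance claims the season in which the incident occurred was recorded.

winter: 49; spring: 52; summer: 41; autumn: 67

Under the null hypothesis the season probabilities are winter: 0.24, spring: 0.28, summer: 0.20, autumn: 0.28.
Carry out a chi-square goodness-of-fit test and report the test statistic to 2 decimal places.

2.00

Expected counts E_i = n·p_i: 209×0.24 = 50.16, 209×0.28 = 58.52, 209×0.20 = 41.8, 209×0.28 = 58.52.
winter: (49 − 50.16)²/50.16 = 1.3456/50.16 = 0.027
spring: (52 − 58.52)²/58.52 = 42.5104/58.52 = 0.726
summer: (41 − 41.8)²/41.8 = 0.64/41.8 = 0.015
autumn: (67 − 58.52)²/58.52 = 71.9104/58.52 = 1.229
Sum = 2.00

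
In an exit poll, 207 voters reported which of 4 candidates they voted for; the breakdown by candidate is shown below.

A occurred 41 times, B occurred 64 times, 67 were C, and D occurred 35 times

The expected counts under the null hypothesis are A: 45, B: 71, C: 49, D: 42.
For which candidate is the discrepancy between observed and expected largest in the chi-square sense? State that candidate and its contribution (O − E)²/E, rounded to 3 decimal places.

C, 6.612

A: (41 − 45)²/45 = 16/45 = 0.3556
B: (64 − 71)²/71 = 49/71 = 0.6901
C: (67 − 49)²/49 = 324/49 = 6.6122
D: (35 − 42)²/42 = 49/42 = 1.1667
The largest term is for C: 6.612.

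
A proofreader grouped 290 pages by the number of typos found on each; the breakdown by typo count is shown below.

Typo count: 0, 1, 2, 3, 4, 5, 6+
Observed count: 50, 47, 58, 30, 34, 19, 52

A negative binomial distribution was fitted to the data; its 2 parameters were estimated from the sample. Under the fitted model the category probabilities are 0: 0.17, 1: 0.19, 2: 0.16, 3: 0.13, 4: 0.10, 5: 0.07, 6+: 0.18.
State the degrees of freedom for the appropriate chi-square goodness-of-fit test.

4

There are k = 7 categories and 2 parameters estimated from the data, so df = 7 − 1 − 2 = 4.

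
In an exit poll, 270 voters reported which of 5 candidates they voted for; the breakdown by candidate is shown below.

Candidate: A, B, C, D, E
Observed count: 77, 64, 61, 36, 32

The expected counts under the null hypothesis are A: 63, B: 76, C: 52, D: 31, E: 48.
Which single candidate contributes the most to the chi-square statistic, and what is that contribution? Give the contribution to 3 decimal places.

χ² = (77−63)²/63 + (64−76)²/76 + (61−52)²/52 + (36−31)²/31 + (32−48)²/48
   = 3.1111 + 1.8947 + 1.5577 + 0.8065 + 5.3333
The largest term is for E: 5.333.

E, 5.333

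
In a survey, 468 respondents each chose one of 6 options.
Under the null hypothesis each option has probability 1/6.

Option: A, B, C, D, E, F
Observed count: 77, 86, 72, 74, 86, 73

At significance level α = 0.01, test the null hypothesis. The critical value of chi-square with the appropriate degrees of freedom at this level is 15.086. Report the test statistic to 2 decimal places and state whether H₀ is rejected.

2.64; do not reject

Expected count for each of the 6 categories: 468/6 = 78.
A: (77 − 78)²/78 = 1/78 = 0.013
B: (86 − 78)²/78 = 64/78 = 0.821
C: (72 − 78)²/78 = 36/78 = 0.462
D: (74 − 78)²/78 = 16/78 = 0.205
E: (86 − 78)²/78 = 64/78 = 0.821
F: (73 − 78)²/78 = 25/78 = 0.321
Sum = 2.64
df = 5. Since 2.64 < 15.086, we do not reject H₀.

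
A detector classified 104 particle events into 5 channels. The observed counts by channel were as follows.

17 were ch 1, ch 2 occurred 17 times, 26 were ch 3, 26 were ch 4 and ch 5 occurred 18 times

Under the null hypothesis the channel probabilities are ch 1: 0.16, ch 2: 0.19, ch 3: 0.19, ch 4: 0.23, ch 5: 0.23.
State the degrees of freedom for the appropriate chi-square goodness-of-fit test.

4

There are k = 5 categories and no parameters were estimated from the data, so df = 5 − 1 = 4.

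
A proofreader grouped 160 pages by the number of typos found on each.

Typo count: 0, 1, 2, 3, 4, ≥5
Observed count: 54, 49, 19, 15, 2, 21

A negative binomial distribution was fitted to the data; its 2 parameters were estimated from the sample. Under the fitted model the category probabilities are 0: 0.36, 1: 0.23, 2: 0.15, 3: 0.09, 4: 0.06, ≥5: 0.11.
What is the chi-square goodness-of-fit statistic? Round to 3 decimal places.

Expected counts E_i = n·p_i: 160×0.36 = 57.6, 160×0.23 = 36.8, 160×0.15 = 24, 160×0.09 = 14.4, 160×0.06 = 9.6, 160×0.11 = 17.6.
cat         O        E   (O−E)²/E
0          54     57.6     0.2250
1          49     36.8     4.0446
2          19       24     1.0417
3          15     14.4     0.0250
4           2      9.6     6.0167
≥5         21     17.6     0.6568
Sum = 12.010

12.010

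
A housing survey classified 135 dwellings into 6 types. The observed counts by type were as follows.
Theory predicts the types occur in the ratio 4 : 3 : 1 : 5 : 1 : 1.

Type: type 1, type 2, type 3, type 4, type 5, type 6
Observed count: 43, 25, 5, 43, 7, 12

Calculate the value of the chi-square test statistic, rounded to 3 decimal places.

4.820

Ratio total = 15. Expected counts: 135×4/15 = 36, 135×3/15 = 27, 135×1/15 = 9, 135×5/15 = 45, 135×1/15 = 9, 135×1/15 = 9.
type 1: (43 − 36)²/36 = 49/36 = 1.3611
type 2: (25 − 27)²/27 = 4/27 = 0.1481
type 3: (5 − 9)²/9 = 16/9 = 1.7778
type 4: (43 − 45)²/45 = 4/45 = 0.0889
type 5: (7 − 9)²/9 = 4/9 = 0.4444
type 6: (12 − 9)²/9 = 9/9 = 1.0000
Sum = 4.820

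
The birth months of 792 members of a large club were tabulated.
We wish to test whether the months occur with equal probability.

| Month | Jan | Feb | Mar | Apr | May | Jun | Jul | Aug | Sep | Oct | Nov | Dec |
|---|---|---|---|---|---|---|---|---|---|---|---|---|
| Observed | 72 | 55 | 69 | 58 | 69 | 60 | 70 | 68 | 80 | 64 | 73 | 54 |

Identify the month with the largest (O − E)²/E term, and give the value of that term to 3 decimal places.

Expected count for each of the 12 categories: 792/12 = 66.
cat         O        E   (O−E)²/E
Jan        72       66     0.5455
Feb        55       66     1.8333
Mar        69       66     0.1364
Apr        58       66     0.9697
May        69       66     0.1364
Jun        60       66     0.5455
Jul        70       66     0.2424
Aug        68       66     0.0606
Sep        80       66     2.9697
Oct        64       66     0.0606
Nov        73       66     0.7424
Dec        54       66     2.1818
The largest term is for Sep: 2.970.

Sep, 2.970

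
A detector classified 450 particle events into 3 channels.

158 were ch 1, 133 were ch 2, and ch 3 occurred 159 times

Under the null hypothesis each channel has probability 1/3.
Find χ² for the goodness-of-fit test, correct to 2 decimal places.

Expected count for each of the 3 categories: 450/3 = 150.
cat         O        E   (O−E)²/E
ch 1      158      150      0.427
ch 2      133      150      1.927
ch 3      159      150      0.540
Sum = 2.89

2.89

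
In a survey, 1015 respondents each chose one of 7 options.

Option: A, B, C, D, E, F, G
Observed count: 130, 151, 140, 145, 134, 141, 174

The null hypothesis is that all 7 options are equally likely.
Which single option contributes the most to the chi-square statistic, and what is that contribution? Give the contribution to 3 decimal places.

G, 5.800

Under H₀ each category has probability 1/7, so each expected count is 1015/7 = 145.
cat         O        E   (O−E)²/E
A         130      145     1.5517
B         151      145     0.2483
C         140      145     0.1724
D         145      145     0.0000
E         134      145     0.8345
F         141      145     0.1103
G         174      145     5.8000
The largest term is for G: 5.800.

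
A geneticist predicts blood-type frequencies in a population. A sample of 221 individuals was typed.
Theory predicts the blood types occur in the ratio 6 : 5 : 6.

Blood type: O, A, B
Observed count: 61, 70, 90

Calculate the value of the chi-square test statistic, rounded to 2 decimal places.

5.94

Ratio total = 17. Expected counts: 221×6/17 = 78, 221×5/17 = 65, 221×6/17 = 78.
O: (61 − 78)²/78 = 289/78 = 3.705
A: (70 − 65)²/65 = 25/65 = 0.385
B: (90 − 78)²/78 = 144/78 = 1.846
Sum = 5.94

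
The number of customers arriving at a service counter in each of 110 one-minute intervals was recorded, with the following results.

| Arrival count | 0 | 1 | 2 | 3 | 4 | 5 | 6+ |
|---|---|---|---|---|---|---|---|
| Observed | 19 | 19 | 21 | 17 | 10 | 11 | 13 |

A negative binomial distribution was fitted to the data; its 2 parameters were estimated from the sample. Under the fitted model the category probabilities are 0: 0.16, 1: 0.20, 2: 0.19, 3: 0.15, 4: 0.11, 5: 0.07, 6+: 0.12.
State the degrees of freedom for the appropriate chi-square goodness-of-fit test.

4

There are k = 7 categories and 2 parameters estimated from the data, so df = 7 − 1 − 2 = 4.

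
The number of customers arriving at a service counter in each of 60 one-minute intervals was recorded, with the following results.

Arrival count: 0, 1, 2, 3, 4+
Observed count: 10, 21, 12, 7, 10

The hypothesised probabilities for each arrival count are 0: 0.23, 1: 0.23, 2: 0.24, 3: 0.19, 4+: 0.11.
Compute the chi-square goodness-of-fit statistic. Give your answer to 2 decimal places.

8.65

Expected counts E_i = n·p_i: 60×0.23 = 13.8, 60×0.23 = 13.8, 60×0.24 = 14.4, 60×0.19 = 11.4, 60×0.11 = 6.6.
χ² = (10−13.8)²/13.8 + (21−13.8)²/13.8 + (12−14.4)²/14.4 + (7−11.4)²/11.4 + (10−6.6)²/6.6
   = 1.046 + 3.757 + 0.400 + 1.698 + 1.752
Sum = 8.65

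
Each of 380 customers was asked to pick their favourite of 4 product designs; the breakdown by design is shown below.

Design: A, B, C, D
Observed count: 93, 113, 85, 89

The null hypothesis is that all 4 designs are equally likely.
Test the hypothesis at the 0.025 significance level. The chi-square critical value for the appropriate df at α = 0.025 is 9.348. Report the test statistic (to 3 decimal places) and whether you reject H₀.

Expected count for each of the 4 categories: 380/4 = 95.
χ² = (93−95)²/95 + (113−95)²/95 + (85−95)²/95 + (89−95)²/95
   = 0.0421 + 3.4105 + 1.0526 + 0.3789
Sum = 4.884
df = 3. Since 4.884 < 9.348, we do not reject H₀.

4.884; do not reject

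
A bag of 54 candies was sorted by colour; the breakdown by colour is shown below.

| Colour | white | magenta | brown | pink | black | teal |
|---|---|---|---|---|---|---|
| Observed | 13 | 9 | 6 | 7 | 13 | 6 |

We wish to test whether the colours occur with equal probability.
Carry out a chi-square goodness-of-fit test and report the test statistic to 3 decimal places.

Expected count for each of the 6 categories: 54/6 = 9.
χ² = (13−9)²/9 + (9−9)²/9 + (6−9)²/9 + (7−9)²/9 + (13−9)²/9 + (6−9)²/9
   = 1.7778 + 0.0000 + 1.0000 + 0.4444 + 1.7778 + 1.0000
Sum = 6.000

6.000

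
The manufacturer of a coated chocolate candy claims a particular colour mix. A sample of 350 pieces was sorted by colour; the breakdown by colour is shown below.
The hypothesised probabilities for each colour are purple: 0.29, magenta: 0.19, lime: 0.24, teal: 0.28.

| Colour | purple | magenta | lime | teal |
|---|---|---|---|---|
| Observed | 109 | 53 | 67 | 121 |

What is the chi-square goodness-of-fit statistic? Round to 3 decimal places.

Expected counts E_i = n·p_i: 350×0.29 = 101.5, 350×0.19 = 66.5, 350×0.24 = 84, 350×0.28 = 98.
cat          O        E   (O−E)²/E
purple     109    101.5     0.5542
magenta     53     66.5     2.7406
lime        67       84     3.4405
teal       121       98     5.3980
Sum = 12.133

12.133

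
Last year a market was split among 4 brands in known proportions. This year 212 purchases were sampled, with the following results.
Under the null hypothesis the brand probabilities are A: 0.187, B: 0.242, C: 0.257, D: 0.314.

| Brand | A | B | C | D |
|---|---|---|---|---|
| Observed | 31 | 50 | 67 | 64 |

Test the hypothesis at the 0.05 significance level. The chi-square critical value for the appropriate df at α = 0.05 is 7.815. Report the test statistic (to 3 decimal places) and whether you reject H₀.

Expected counts E_i = n·p_i: 212×0.187 = 39.644, 212×0.242 = 51.304, 212×0.257 = 54.484, 212×0.314 = 66.568.
cat         O        E   (O−E)²/E
A          31   39.644     1.8847
B          50   51.304     0.0331
C          67   54.484     2.8752
D          64   66.568     0.0991
Sum = 4.892
df = 3. Since 4.892 < 7.815, we do not reject H₀.

4.892; do not reject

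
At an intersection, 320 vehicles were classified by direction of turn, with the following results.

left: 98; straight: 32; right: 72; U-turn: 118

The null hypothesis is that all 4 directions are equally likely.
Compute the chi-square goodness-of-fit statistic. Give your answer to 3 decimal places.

51.700

Under H₀ each category has probability 1/4, so each expected count is 320/4 = 80.
χ² = (98−80)²/80 + (32−80)²/80 + (72−80)²/80 + (118−80)²/80
   = 4.0500 + 28.8000 + 0.8000 + 18.0500
Sum = 51.700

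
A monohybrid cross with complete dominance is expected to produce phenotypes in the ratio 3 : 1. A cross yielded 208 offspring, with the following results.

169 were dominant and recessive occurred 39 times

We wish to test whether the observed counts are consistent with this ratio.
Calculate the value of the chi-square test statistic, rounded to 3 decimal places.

Ratio total = 4. Expected counts: 208×3/4 = 156, 208×1/4 = 52.
cat            O        E   (O−E)²/E
dominant     169      156     1.0833
recessive     39       52     3.2500
Sum = 4.333

4.333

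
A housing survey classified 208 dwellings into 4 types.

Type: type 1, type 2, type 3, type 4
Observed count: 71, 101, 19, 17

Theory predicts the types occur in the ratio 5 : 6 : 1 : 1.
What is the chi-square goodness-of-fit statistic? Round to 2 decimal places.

Ratio total = 13. Expected counts: 208×5/13 = 80, 208×6/13 = 96, 208×1/13 = 16, 208×1/13 = 16.
cat         O        E   (O−E)²/E
type 1     71       80      1.013
type 2    101       96      0.260
type 3     19       16      0.563
type 4     17       16      0.063
Sum = 1.90

1.90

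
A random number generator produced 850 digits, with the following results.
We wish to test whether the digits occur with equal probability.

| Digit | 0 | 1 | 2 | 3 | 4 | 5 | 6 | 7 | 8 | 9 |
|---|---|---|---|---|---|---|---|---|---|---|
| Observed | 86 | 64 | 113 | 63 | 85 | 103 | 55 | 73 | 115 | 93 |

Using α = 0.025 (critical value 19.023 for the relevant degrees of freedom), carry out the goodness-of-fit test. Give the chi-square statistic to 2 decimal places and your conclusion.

Under H₀ each category has probability 1/10, so each expected count is 850/10 = 85.
χ² = (86−85)²/85 + (64−85)²/85 + (113−85)²/85 + (63−85)²/85 + (85−85)²/85 + (103−85)²/85 + (55−85)²/85 + (73−85)²/85 + (115−85)²/85 + (93−85)²/85
   = 0.012 + 5.188 + 9.224 + 5.694 + 0.000 + 3.812 + 10.588 + 1.694 + 10.588 + 0.753
Sum = 47.55
df = 9. Since 47.55 > 19.023, we reject H₀.

47.55; reject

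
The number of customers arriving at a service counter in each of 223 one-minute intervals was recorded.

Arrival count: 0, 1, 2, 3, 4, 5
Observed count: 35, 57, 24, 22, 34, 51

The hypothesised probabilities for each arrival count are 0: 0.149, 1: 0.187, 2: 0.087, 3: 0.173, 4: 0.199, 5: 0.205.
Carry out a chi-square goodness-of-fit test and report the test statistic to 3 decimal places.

Expected counts E_i = n·p_i: 223×0.149 = 33.227, 223×0.187 = 41.701, 223×0.087 = 19.401, 223×0.173 = 38.579, 223×0.199 = 44.377, 223×0.205 = 45.715.
cat         O        E   (O−E)²/E
0          35   33.227     0.0946
1          57   41.701     5.6128
2          24   19.401     1.0902
3          22   38.579     7.1247
4          34   44.377     2.4265
5          51   45.715     0.6110
Sum = 16.960

16.960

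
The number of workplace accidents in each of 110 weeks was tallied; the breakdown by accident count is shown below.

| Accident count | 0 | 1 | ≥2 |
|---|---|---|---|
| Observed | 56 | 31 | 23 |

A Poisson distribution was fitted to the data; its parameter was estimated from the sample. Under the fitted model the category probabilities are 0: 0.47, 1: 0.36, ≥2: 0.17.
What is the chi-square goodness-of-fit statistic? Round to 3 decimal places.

Expected counts E_i = n·p_i: 110×0.47 = 51.7, 110×0.36 = 39.6, 110×0.17 = 18.7.
cat         O        E   (O−E)²/E
0          56     51.7     0.3576
1          31     39.6     1.8677
≥2         23     18.7     0.9888
Sum = 3.214

3.214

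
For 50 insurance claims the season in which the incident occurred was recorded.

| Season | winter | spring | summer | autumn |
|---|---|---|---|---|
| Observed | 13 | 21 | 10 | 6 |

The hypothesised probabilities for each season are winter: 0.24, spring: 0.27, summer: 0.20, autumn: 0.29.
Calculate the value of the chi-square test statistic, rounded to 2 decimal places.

Expected counts E_i = n·p_i: 50×0.24 = 12, 50×0.27 = 13.5, 50×0.20 = 10, 50×0.29 = 14.5.
winter: (13 − 12)²/12 = 1/12 = 0.083
spring: (21 − 13.5)²/13.5 = 56.25/13.5 = 4.167
summer: (10 − 10)²/10 = 0/10 = 0.000
autumn: (6 − 14.5)²/14.5 = 72.25/14.5 = 4.983
Sum = 9.23

9.23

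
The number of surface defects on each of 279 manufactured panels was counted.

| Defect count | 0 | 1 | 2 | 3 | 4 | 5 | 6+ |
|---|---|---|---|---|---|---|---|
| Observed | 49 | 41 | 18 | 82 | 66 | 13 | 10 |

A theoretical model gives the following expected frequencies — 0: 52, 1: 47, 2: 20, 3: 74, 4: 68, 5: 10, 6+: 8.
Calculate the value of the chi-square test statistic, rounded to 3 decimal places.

3.463

cat         O        E   (O−E)²/E
0          49       52     0.1731
1          41       47     0.7660
2          18       20     0.2000
3          82       74     0.8649
4          66       68     0.0588
5          13       10     0.9000
6+         10        8     0.5000
Sum = 3.463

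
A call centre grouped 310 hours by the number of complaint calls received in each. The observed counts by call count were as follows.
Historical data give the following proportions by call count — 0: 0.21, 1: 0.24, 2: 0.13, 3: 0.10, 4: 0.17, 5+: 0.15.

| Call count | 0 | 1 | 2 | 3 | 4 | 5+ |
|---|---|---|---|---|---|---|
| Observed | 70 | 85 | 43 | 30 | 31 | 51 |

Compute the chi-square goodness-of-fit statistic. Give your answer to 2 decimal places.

Expected counts E_i = n·p_i: 310×0.21 = 65.1, 310×0.24 = 74.4, 310×0.13 = 40.3, 310×0.10 = 31, 310×0.17 = 52.7, 310×0.15 = 46.5.
χ² = (70−65.1)²/65.1 + (85−74.4)²/74.4 + (43−40.3)²/40.3 + (30−31)²/31 + (31−52.7)²/52.7 + (51−46.5)²/46.5
   = 0.369 + 1.510 + 0.181 + 0.032 + 8.935 + 0.435
Sum = 11.46

11.46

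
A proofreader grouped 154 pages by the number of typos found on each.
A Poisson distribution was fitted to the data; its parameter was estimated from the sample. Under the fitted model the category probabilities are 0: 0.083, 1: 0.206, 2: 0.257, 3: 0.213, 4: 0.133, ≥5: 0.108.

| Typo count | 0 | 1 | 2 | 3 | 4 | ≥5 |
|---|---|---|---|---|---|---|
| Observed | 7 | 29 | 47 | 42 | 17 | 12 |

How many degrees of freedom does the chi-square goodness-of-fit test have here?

There are k = 6 categories and 1 parameter estimated from the data, so df = 6 − 1 − 1 = 4.

4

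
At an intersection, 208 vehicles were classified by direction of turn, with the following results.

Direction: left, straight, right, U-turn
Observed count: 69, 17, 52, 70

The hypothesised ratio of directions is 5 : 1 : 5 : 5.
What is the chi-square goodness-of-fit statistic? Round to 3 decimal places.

Ratio total = 16. Expected counts: 208×5/16 = 65, 208×1/16 = 13, 208×5/16 = 65, 208×5/16 = 65.
cat           O        E   (O−E)²/E
left         69       65     0.2462
straight     17       13     1.2308
right        52       65     2.6000
U-turn       70       65     0.3846
Sum = 4.462

4.462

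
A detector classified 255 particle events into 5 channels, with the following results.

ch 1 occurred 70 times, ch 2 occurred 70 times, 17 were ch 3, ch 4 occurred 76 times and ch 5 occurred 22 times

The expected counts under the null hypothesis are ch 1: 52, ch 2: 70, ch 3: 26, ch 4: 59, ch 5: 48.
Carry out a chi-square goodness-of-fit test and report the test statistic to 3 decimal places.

χ² = (70−52)²/52 + (70−70)²/70 + (17−26)²/26 + (76−59)²/59 + (22−48)²/48
   = 6.2308 + 0.0000 + 3.1154 + 4.8983 + 14.0833
Sum = 28.328

28.328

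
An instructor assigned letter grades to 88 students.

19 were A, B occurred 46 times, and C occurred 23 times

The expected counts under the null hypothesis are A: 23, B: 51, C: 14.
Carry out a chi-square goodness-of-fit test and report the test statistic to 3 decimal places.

6.972

A: (19 − 23)²/23 = 16/23 = 0.6957
B: (46 − 51)²/51 = 25/51 = 0.4902
C: (23 − 14)²/14 = 81/14 = 5.7857
Sum = 6.972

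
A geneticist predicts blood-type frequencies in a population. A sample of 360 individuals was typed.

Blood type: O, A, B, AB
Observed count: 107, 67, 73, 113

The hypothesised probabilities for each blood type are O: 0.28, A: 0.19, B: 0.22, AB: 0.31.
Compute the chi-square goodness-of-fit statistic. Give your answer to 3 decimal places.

0.913

Expected counts E_i = n·p_i: 360×0.28 = 100.8, 360×0.19 = 68.4, 360×0.22 = 79.2, 360×0.31 = 111.6.
χ² = (107−100.8)²/100.8 + (67−68.4)²/68.4 + (73−79.2)²/79.2 + (113−111.6)²/111.6
   = 0.3813 + 0.0287 + 0.4854 + 0.0176
Sum = 0.913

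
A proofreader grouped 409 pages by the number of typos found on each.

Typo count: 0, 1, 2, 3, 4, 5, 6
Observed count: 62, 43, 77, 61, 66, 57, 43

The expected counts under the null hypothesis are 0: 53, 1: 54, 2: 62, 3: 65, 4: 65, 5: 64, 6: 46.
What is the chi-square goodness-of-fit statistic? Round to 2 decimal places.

8.62

cat         O        E   (O−E)²/E
0          62       53      1.528
1          43       54      2.241
2          77       62      3.629
3          61       65      0.246
4          66       65      0.015
5          57       64      0.766
6          43       46      0.196
Sum = 8.62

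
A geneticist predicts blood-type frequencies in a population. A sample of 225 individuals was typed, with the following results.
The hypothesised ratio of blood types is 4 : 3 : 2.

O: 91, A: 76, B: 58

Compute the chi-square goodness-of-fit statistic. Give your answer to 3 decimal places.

Ratio total = 9. Expected counts: 225×4/9 = 100, 225×3/9 = 75, 225×2/9 = 50.
χ² = (91−100)²/100 + (76−75)²/75 + (58−50)²/50
   = 0.8100 + 0.0133 + 1.2800
Sum = 2.103

2.103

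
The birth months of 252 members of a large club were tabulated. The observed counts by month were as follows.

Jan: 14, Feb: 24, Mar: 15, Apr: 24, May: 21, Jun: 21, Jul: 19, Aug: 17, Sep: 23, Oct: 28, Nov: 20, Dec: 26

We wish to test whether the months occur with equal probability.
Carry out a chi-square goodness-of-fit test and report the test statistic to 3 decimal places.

9.619

Expected count for each of the 12 categories: 252/12 = 21.
Jan: (14 − 21)²/21 = 49/21 = 2.3333
Feb: (24 − 21)²/21 = 9/21 = 0.4286
Mar: (15 − 21)²/21 = 36/21 = 1.7143
Apr: (24 − 21)²/21 = 9/21 = 0.4286
May: (21 − 21)²/21 = 0/21 = 0.0000
Jun: (21 − 21)²/21 = 0/21 = 0.0000
Jul: (19 − 21)²/21 = 4/21 = 0.1905
Aug: (17 − 21)²/21 = 16/21 = 0.7619
Sep: (23 − 21)²/21 = 4/21 = 0.1905
Oct: (28 − 21)²/21 = 49/21 = 2.3333
Nov: (20 − 21)²/21 = 1/21 = 0.0476
Dec: (26 − 21)²/21 = 25/21 = 1.1905
Sum = 9.619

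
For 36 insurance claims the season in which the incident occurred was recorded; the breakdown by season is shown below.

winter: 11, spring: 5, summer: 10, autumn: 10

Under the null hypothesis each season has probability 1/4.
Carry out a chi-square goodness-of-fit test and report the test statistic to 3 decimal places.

Expected count for each of the 4 categories: 36/4 = 9.
χ² = (11−9)²/9 + (5−9)²/9 + (10−9)²/9 + (10−9)²/9
   = 0.4444 + 1.7778 + 0.1111 + 0.1111
Sum = 2.444

2.444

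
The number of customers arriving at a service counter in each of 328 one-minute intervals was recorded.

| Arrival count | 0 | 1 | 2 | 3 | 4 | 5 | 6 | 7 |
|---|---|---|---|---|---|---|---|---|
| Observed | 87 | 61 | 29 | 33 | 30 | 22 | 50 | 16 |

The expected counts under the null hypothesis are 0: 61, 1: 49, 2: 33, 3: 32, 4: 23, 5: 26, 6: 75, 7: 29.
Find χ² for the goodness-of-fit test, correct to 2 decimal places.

31.44

0: (87 − 61)²/61 = 676/61 = 11.082
1: (61 − 49)²/49 = 144/49 = 2.939
2: (29 − 33)²/33 = 16/33 = 0.485
3: (33 − 32)²/32 = 1/32 = 0.031
4: (30 − 23)²/23 = 49/23 = 2.130
5: (22 − 26)²/26 = 16/26 = 0.615
6: (50 − 75)²/75 = 625/75 = 8.333
7: (16 − 29)²/29 = 169/29 = 5.828
Sum = 31.44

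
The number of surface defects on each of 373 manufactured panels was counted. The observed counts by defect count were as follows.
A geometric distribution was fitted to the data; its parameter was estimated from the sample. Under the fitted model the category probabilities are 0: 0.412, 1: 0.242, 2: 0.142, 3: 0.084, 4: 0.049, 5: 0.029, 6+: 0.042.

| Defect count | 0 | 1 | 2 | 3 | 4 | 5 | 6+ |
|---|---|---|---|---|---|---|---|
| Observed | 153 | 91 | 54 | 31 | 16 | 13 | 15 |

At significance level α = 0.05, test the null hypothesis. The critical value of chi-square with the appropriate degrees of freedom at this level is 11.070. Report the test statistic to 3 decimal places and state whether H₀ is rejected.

0.785; do not reject

Expected counts E_i = n·p_i: 373×0.412 = 153.676, 373×0.242 = 90.266, 373×0.142 = 52.966, 373×0.084 = 31.332, 373×0.049 = 18.277, 373×0.029 = 10.817, 373×0.042 = 15.666.
0: (153 − 153.676)²/153.676 = 0.456976/153.676 = 0.0030
1: (91 − 90.266)²/90.266 = 0.538756/90.266 = 0.0060
2: (54 − 52.966)²/52.966 = 1.069156/52.966 = 0.0202
3: (31 − 31.332)²/31.332 = 0.110224/31.332 = 0.0035
4: (16 − 18.277)²/18.277 = 5.184729/18.277 = 0.2837
5: (13 − 10.817)²/10.817 = 4.765489/10.817 = 0.4406
6+: (15 − 15.666)²/15.666 = 0.443556/15.666 = 0.0283
Sum = 0.785
df = 5. Since 0.785 < 11.070, we do not reject H₀.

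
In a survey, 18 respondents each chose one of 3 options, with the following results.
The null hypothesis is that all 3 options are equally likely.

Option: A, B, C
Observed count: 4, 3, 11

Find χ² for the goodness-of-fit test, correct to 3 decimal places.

6.333

Expected count for each of the 3 categories: 18/3 = 6.
χ² = (4−6)²/6 + (3−6)²/6 + (11−6)²/6
   = 0.6667 + 1.5000 + 4.1667
Sum = 6.333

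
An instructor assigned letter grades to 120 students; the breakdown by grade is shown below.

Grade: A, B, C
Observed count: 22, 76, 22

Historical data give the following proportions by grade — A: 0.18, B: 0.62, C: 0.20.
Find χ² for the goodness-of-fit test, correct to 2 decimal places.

0.21

Expected counts E_i = n·p_i: 120×0.18 = 21.6, 120×0.62 = 74.4, 120×0.20 = 24.
cat         O        E   (O−E)²/E
A          22     21.6      0.007
B          76     74.4      0.034
C          22       24      0.167
Sum = 0.21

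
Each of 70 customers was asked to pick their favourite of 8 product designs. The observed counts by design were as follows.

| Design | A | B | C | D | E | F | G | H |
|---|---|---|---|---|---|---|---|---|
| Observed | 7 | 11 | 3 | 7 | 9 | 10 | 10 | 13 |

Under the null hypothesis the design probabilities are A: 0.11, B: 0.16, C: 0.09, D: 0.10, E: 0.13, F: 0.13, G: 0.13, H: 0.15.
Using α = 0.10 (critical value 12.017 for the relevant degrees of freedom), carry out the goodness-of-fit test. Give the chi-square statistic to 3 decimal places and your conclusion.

2.570; do not reject

Expected counts E_i = n·p_i: 70×0.11 = 7.7, 70×0.16 = 11.2, 70×0.09 = 6.3, 70×0.10 = 7, 70×0.13 = 9.1, 70×0.13 = 9.1, 70×0.13 = 9.1, 70×0.15 = 10.5.
cat         O        E   (O−E)²/E
A           7      7.7     0.0636
B          11     11.2     0.0036
C           3      6.3     1.7286
D           7        7     0.0000
E           9      9.1     0.0011
F          10      9.1     0.0890
G          10      9.1     0.0890
H          13     10.5     0.5952
Sum = 2.570
df = 7. Since 2.570 < 12.017, we do not reject H₀.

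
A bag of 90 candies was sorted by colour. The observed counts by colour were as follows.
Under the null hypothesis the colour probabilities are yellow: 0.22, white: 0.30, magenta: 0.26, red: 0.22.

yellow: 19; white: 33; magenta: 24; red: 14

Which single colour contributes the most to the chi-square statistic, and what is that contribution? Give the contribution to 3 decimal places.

red, 1.699

Expected counts E_i = n·p_i: 90×0.22 = 19.8, 90×0.30 = 27, 90×0.26 = 23.4, 90×0.22 = 19.8.
yellow: (19 − 19.8)²/19.8 = 0.64/19.8 = 0.0323
white: (33 − 27)²/27 = 36/27 = 1.3333
magenta: (24 − 23.4)²/23.4 = 0.36/23.4 = 0.0154
red: (14 − 19.8)²/19.8 = 33.64/19.8 = 1.6990
The largest term is for red: 1.699.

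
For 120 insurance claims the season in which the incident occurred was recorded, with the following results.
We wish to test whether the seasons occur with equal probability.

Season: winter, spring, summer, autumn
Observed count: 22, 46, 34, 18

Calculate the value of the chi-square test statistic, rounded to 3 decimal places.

16.000

Expected count for each of the 4 categories: 120/4 = 30.
winter: (22 − 30)²/30 = 64/30 = 2.1333
spring: (46 − 30)²/30 = 256/30 = 8.5333
summer: (34 − 30)²/30 = 16/30 = 0.5333
autumn: (18 − 30)²/30 = 144/30 = 4.8000
Sum = 16.000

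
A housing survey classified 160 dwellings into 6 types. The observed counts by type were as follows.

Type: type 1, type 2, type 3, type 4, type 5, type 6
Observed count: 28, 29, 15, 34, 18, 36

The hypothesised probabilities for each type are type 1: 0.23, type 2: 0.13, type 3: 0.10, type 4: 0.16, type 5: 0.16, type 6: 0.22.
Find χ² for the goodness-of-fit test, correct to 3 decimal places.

10.430

Expected counts E_i = n·p_i: 160×0.23 = 36.8, 160×0.13 = 20.8, 160×0.10 = 16, 160×0.16 = 25.6, 160×0.16 = 25.6, 160×0.22 = 35.2.
type 1: (28 − 36.8)²/36.8 = 77.44/36.8 = 2.1043
type 2: (29 − 20.8)²/20.8 = 67.24/20.8 = 3.2327
type 3: (15 − 16)²/16 = 1/16 = 0.0625
type 4: (34 − 25.6)²/25.6 = 70.56/25.6 = 2.7563
type 5: (18 − 25.6)²/25.6 = 57.76/25.6 = 2.2563
type 6: (36 − 35.2)²/35.2 = 0.64/35.2 = 0.0182
Sum = 10.430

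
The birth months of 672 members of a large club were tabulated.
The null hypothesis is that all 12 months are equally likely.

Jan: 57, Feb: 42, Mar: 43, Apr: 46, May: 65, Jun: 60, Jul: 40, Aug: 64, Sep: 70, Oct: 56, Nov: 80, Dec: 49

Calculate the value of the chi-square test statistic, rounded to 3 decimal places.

30.429

Under H₀ each category has probability 1/12, so each expected count is 672/12 = 56.
cat         O        E   (O−E)²/E
Jan        57       56     0.0179
Feb        42       56     3.5000
Mar        43       56     3.0179
Apr        46       56     1.7857
May        65       56     1.4464
Jun        60       56     0.2857
Jul        40       56     4.5714
Aug        64       56     1.1429
Sep        70       56     3.5000
Oct        56       56     0.0000
Nov        80       56    10.2857
Dec        49       56     0.8750
Sum = 30.429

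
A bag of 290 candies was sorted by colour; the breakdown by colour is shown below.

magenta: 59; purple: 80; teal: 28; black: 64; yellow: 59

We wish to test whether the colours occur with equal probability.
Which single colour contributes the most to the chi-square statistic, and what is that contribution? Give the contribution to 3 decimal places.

Under H₀ each category has probability 1/5, so each expected count is 290/5 = 58.
χ² = (59−58)²/58 + (80−58)²/58 + (28−58)²/58 + (64−58)²/58 + (59−58)²/58
   = 0.0172 + 8.3448 + 15.5172 + 0.6207 + 0.0172
The largest term is for teal: 15.517.

teal, 15.517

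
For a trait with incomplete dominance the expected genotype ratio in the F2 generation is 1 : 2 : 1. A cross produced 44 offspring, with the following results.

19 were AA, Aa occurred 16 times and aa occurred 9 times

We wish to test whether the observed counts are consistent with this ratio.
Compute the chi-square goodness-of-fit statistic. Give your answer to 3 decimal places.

Ratio total = 4. Expected counts: 44×1/4 = 11, 44×2/4 = 22, 44×1/4 = 11.
cat         O        E   (O−E)²/E
AA         19       11     5.8182
Aa         16       22     1.6364
aa          9       11     0.3636
Sum = 7.818

7.818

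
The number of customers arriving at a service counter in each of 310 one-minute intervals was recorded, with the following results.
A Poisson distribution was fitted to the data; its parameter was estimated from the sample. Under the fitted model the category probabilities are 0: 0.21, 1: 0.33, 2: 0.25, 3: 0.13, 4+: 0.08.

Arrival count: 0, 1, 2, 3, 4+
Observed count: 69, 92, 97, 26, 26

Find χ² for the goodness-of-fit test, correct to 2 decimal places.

Expected counts E_i = n·p_i: 310×0.21 = 65.1, 310×0.33 = 102.3, 310×0.25 = 77.5, 310×0.13 = 40.3, 310×0.08 = 24.8.
0: (69 − 65.1)²/65.1 = 15.21/65.1 = 0.234
1: (92 − 102.3)²/102.3 = 106.09/102.3 = 1.037
2: (97 − 77.5)²/77.5 = 380.25/77.5 = 4.906
3: (26 − 40.3)²/40.3 = 204.49/40.3 = 5.074
4+: (26 − 24.8)²/24.8 = 1.44/24.8 = 0.058
Sum = 11.31

11.31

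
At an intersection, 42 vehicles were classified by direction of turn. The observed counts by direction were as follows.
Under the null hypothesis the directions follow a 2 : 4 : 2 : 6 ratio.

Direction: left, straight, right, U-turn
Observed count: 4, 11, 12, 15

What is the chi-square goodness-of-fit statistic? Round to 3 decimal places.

7.250

Ratio total = 14. Expected counts: 42×2/14 = 6, 42×4/14 = 12, 42×2/14 = 6, 42×6/14 = 18.
left: (4 − 6)²/6 = 4/6 = 0.6667
straight: (11 − 12)²/12 = 1/12 = 0.0833
right: (12 − 6)²/6 = 36/6 = 6.0000
U-turn: (15 − 18)²/18 = 9/18 = 0.5000
Sum = 7.250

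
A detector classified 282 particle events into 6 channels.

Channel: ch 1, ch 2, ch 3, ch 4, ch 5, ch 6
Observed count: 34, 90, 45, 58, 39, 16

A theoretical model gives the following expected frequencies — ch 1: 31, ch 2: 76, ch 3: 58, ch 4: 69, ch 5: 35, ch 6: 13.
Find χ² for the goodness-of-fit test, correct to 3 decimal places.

8.686

χ² = (34−31)²/31 + (90−76)²/76 + (45−58)²/58 + (58−69)²/69 + (39−35)²/35 + (16−13)²/13
   = 0.2903 + 2.5789 + 2.9138 + 1.7536 + 0.4571 + 0.6923
Sum = 8.686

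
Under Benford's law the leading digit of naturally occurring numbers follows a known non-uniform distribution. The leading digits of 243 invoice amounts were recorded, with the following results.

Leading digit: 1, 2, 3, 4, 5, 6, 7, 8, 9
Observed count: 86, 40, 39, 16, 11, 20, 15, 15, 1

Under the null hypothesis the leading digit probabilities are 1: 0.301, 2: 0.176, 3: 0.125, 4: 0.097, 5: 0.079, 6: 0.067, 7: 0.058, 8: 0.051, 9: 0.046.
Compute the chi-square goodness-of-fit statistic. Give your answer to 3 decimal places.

21.544

Expected counts E_i = n·p_i: 243×0.301 = 73.143, 243×0.176 = 42.768, 243×0.125 = 30.375, 243×0.097 = 23.571, 243×0.079 = 19.197, 243×0.067 = 16.281, 243×0.058 = 14.094, 243×0.051 = 12.393, 243×0.046 = 11.178.
χ² = (86−73.143)²/73.143 + (40−42.768)²/42.768 + (39−30.375)²/30.375 + (16−23.571)²/23.571 + (11−19.197)²/19.197 + (20−16.281)²/16.281 + (15−14.094)²/14.094 + (15−12.393)²/12.393 + (1−11.178)²/11.178
   = 2.2600 + 0.1791 + 2.4491 + 2.4318 + 3.5001 + 0.8495 + 0.0582 + 0.5484 + 9.2675
Sum = 21.544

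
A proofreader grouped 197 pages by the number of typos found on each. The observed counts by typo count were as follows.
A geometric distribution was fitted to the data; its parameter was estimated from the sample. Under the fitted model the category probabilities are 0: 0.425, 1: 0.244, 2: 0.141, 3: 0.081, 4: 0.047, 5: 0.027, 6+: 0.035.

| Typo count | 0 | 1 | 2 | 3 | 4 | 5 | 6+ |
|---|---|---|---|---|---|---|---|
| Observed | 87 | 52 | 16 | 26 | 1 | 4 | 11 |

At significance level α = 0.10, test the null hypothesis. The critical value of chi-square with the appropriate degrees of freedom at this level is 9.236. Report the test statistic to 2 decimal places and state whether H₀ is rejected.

21.90; reject

Expected counts E_i = n·p_i: 197×0.425 = 83.725, 197×0.244 = 48.068, 197×0.141 = 27.777, 197×0.081 = 15.957, 197×0.047 = 9.259, 197×0.027 = 5.319, 197×0.035 = 6.895.
χ² = (87−83.725)²/83.725 + (52−48.068)²/48.068 + (16−27.777)²/27.777 + (26−15.957)²/15.957 + (1−9.259)²/9.259 + (4−5.319)²/5.319 + (11−6.895)²/6.895
   = 0.128 + 0.322 + 4.993 + 6.321 + 7.367 + 0.327 + 2.444
Sum = 21.90
df = 5. Since 21.90 > 9.236, we reject H₀.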